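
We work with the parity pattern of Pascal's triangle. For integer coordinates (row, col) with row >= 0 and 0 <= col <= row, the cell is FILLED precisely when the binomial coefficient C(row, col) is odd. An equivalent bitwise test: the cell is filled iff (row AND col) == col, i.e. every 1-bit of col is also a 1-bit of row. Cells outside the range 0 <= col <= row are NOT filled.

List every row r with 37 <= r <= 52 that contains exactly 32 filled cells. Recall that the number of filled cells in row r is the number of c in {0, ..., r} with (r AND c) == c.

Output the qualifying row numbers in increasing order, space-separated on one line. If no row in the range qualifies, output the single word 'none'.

Answer: 47

Derivation:
Row r has 2^popcount(r) filled cells, so we need popcount(r) = log2(32) = 5.
Scan r = 37..52 and keep those with exactly 5 one-bits:
r=37=100101 popcount=3 -> skip
r=38=100110 popcount=3 -> skip
r=39=100111 popcount=4 -> skip
r=40=101000 popcount=2 -> skip
r=41=101001 popcount=3 -> skip
r=42=101010 popcount=3 -> skip
r=43=101011 popcount=4 -> skip
r=44=101100 popcount=3 -> skip
r=45=101101 popcount=4 -> skip
r=46=101110 popcount=4 -> skip
r=47=101111 popcount=5 -> KEEP
r=48=110000 popcount=2 -> skip
r=49=110001 popcount=3 -> skip
r=50=110010 popcount=3 -> skip
r=51=110011 popcount=4 -> skip
r=52=110100 popcount=3 -> skip
Kept rows: 47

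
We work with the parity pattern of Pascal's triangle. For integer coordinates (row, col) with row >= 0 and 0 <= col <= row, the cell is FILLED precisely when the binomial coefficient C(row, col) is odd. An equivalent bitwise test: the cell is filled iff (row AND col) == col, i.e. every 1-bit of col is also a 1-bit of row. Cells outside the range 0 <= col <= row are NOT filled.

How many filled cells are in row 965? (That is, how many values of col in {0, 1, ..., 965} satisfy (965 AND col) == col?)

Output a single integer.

965 in binary = 1111000101
popcount(965) = number of 1-bits in 1111000101 = 6
A col c satisfies (965 AND c) == c iff every set bit of c is also set in 965; each of the 6 set bits of 965 can independently be on or off in c.
count = 2^6 = 64

Answer: 64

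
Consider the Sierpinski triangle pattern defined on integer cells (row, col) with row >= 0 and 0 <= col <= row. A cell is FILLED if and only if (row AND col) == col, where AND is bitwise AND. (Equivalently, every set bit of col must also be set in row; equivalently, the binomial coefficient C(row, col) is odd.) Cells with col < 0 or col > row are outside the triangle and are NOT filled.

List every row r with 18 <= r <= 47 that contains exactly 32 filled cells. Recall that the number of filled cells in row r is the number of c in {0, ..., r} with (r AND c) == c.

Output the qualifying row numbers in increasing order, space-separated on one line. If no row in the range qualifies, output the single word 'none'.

Answer: 31 47

Derivation:
Row r has 2^popcount(r) filled cells, so we need popcount(r) = log2(32) = 5.
Scan r = 18..47 and keep those with exactly 5 one-bits:
r=18=10010 popcount=2 -> skip
r=19=10011 popcount=3 -> skip
r=20=10100 popcount=2 -> skip
r=21=10101 popcount=3 -> skip
r=22=10110 popcount=3 -> skip
r=23=10111 popcount=4 -> skip
r=24=11000 popcount=2 -> skip
r=25=11001 popcount=3 -> skip
r=26=11010 popcount=3 -> skip
r=27=11011 popcount=4 -> skip
r=28=11100 popcount=3 -> skip
r=29=11101 popcount=4 -> skip
r=30=11110 popcount=4 -> skip
r=31=11111 popcount=5 -> KEEP
r=32=100000 popcount=1 -> skip
r=33=100001 popcount=2 -> skip
r=34=100010 popcount=2 -> skip
r=35=100011 popcount=3 -> skip
r=36=100100 popcount=2 -> skip
r=37=100101 popcount=3 -> skip
r=38=100110 popcount=3 -> skip
r=39=100111 popcount=4 -> skip
r=40=101000 popcount=2 -> skip
r=41=101001 popcount=3 -> skip
r=42=101010 popcount=3 -> skip
r=43=101011 popcount=4 -> skip
r=44=101100 popcount=3 -> skip
r=45=101101 popcount=4 -> skip
r=46=101110 popcount=4 -> skip
r=47=101111 popcount=5 -> KEEP
Kept rows: 31 47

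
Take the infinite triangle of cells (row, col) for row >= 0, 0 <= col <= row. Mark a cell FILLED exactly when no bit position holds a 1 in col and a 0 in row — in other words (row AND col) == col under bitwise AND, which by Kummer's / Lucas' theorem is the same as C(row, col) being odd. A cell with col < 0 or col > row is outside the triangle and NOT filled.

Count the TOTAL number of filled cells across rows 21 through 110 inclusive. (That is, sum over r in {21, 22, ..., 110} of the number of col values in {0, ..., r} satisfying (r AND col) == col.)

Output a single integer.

Answer: 1372

Derivation:
r21=10101 pc3: +8 =8
r22=10110 pc3: +8 =16
r23=10111 pc4: +16 =32
r24=11000 pc2: +4 =36
r25=11001 pc3: +8 =44
r26=11010 pc3: +8 =52
r27=11011 pc4: +16 =68
r28=11100 pc3: +8 =76
r29=11101 pc4: +16 =92
r30=11110 pc4: +16 =108
r31=11111 pc5: +32 =140
r32=100000 pc1: +2 =142
r33=100001 pc2: +4 =146
r34=100010 pc2: +4 =150
r35=100011 pc3: +8 =158
r36=100100 pc2: +4 =162
r37=100101 pc3: +8 =170
r38=100110 pc3: +8 =178
r39=100111 pc4: +16 =194
r40=101000 pc2: +4 =198
r41=101001 pc3: +8 =206
r42=101010 pc3: +8 =214
r43=101011 pc4: +16 =230
r44=101100 pc3: +8 =238
r45=101101 pc4: +16 =254
r46=101110 pc4: +16 =270
r47=101111 pc5: +32 =302
r48=110000 pc2: +4 =306
r49=110001 pc3: +8 =314
r50=110010 pc3: +8 =322
r51=110011 pc4: +16 =338
r52=110100 pc3: +8 =346
r53=110101 pc4: +16 =362
r54=110110 pc4: +16 =378
r55=110111 pc5: +32 =410
r56=111000 pc3: +8 =418
r57=111001 pc4: +16 =434
r58=111010 pc4: +16 =450
r59=111011 pc5: +32 =482
r60=111100 pc4: +16 =498
r61=111101 pc5: +32 =530
r62=111110 pc5: +32 =562
r63=111111 pc6: +64 =626
r64=1000000 pc1: +2 =628
r65=1000001 pc2: +4 =632
r66=1000010 pc2: +4 =636
r67=1000011 pc3: +8 =644
r68=1000100 pc2: +4 =648
r69=1000101 pc3: +8 =656
r70=1000110 pc3: +8 =664
r71=1000111 pc4: +16 =680
r72=1001000 pc2: +4 =684
r73=1001001 pc3: +8 =692
r74=1001010 pc3: +8 =700
r75=1001011 pc4: +16 =716
r76=1001100 pc3: +8 =724
r77=1001101 pc4: +16 =740
r78=1001110 pc4: +16 =756
r79=1001111 pc5: +32 =788
r80=1010000 pc2: +4 =792
r81=1010001 pc3: +8 =800
r82=1010010 pc3: +8 =808
r83=1010011 pc4: +16 =824
r84=1010100 pc3: +8 =832
r85=1010101 pc4: +16 =848
r86=1010110 pc4: +16 =864
r87=1010111 pc5: +32 =896
r88=1011000 pc3: +8 =904
r89=1011001 pc4: +16 =920
r90=1011010 pc4: +16 =936
r91=1011011 pc5: +32 =968
r92=1011100 pc4: +16 =984
r93=1011101 pc5: +32 =1016
r94=1011110 pc5: +32 =1048
r95=1011111 pc6: +64 =1112
r96=1100000 pc2: +4 =1116
r97=1100001 pc3: +8 =1124
r98=1100010 pc3: +8 =1132
r99=1100011 pc4: +16 =1148
r100=1100100 pc3: +8 =1156
r101=1100101 pc4: +16 =1172
r102=1100110 pc4: +16 =1188
r103=1100111 pc5: +32 =1220
r104=1101000 pc3: +8 =1228
r105=1101001 pc4: +16 =1244
r106=1101010 pc4: +16 =1260
r107=1101011 pc5: +32 =1292
r108=1101100 pc4: +16 =1308
r109=1101101 pc5: +32 =1340
r110=1101110 pc5: +32 =1372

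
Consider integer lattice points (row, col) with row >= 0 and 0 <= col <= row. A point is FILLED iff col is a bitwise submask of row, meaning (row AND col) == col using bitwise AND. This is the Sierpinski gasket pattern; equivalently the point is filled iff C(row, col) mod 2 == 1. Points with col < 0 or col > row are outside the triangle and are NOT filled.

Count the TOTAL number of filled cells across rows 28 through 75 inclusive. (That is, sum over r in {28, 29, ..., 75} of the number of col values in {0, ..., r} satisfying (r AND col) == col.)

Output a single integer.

Answer: 648

Derivation:
r28=11100 pc3: +8 =8
r29=11101 pc4: +16 =24
r30=11110 pc4: +16 =40
r31=11111 pc5: +32 =72
r32=100000 pc1: +2 =74
r33=100001 pc2: +4 =78
r34=100010 pc2: +4 =82
r35=100011 pc3: +8 =90
r36=100100 pc2: +4 =94
r37=100101 pc3: +8 =102
r38=100110 pc3: +8 =110
r39=100111 pc4: +16 =126
r40=101000 pc2: +4 =130
r41=101001 pc3: +8 =138
r42=101010 pc3: +8 =146
r43=101011 pc4: +16 =162
r44=101100 pc3: +8 =170
r45=101101 pc4: +16 =186
r46=101110 pc4: +16 =202
r47=101111 pc5: +32 =234
r48=110000 pc2: +4 =238
r49=110001 pc3: +8 =246
r50=110010 pc3: +8 =254
r51=110011 pc4: +16 =270
r52=110100 pc3: +8 =278
r53=110101 pc4: +16 =294
r54=110110 pc4: +16 =310
r55=110111 pc5: +32 =342
r56=111000 pc3: +8 =350
r57=111001 pc4: +16 =366
r58=111010 pc4: +16 =382
r59=111011 pc5: +32 =414
r60=111100 pc4: +16 =430
r61=111101 pc5: +32 =462
r62=111110 pc5: +32 =494
r63=111111 pc6: +64 =558
r64=1000000 pc1: +2 =560
r65=1000001 pc2: +4 =564
r66=1000010 pc2: +4 =568
r67=1000011 pc3: +8 =576
r68=1000100 pc2: +4 =580
r69=1000101 pc3: +8 =588
r70=1000110 pc3: +8 =596
r71=1000111 pc4: +16 =612
r72=1001000 pc2: +4 =616
r73=1001001 pc3: +8 =624
r74=1001010 pc3: +8 =632
r75=1001011 pc4: +16 =648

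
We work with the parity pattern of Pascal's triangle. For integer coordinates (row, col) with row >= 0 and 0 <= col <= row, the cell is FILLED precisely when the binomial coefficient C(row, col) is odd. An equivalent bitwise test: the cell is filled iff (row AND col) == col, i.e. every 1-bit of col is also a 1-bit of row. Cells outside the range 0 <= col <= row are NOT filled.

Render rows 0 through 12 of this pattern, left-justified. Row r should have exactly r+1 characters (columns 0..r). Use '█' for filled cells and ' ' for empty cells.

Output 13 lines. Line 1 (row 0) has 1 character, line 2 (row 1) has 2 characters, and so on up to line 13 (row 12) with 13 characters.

r0=0: █
r1=1: ██
r2=10: █ █
r3=11: ████
r4=100: █   █
r5=101: ██  ██
r6=110: █ █ █ █
r7=111: ████████
r8=1000: █       █
r9=1001: ██      ██
r10=1010: █ █     █ █
r11=1011: ████    ████
r12=1100: █   █   █   █

Answer: █
██
█ █
████
█   █
██  ██
█ █ █ █
████████
█       █
██      ██
█ █     █ █
████    ████
█   █   █   █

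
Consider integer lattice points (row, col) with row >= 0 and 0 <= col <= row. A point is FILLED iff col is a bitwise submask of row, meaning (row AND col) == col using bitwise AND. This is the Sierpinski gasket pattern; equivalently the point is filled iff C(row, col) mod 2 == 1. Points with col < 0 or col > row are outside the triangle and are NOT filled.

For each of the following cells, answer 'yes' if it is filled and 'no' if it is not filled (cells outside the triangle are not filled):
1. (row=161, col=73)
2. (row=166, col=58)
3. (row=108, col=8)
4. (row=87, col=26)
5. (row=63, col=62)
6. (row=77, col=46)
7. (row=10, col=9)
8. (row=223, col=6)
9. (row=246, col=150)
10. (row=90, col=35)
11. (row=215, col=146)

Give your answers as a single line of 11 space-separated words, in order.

Answer: no no yes no yes no no yes yes no yes

Derivation:
(161,73): row=0b10100001, col=0b1001001, row AND col = 0b1 = 1; 1 != 73 -> empty
(166,58): row=0b10100110, col=0b111010, row AND col = 0b100010 = 34; 34 != 58 -> empty
(108,8): row=0b1101100, col=0b1000, row AND col = 0b1000 = 8; 8 == 8 -> filled
(87,26): row=0b1010111, col=0b11010, row AND col = 0b10010 = 18; 18 != 26 -> empty
(63,62): row=0b111111, col=0b111110, row AND col = 0b111110 = 62; 62 == 62 -> filled
(77,46): row=0b1001101, col=0b101110, row AND col = 0b1100 = 12; 12 != 46 -> empty
(10,9): row=0b1010, col=0b1001, row AND col = 0b1000 = 8; 8 != 9 -> empty
(223,6): row=0b11011111, col=0b110, row AND col = 0b110 = 6; 6 == 6 -> filled
(246,150): row=0b11110110, col=0b10010110, row AND col = 0b10010110 = 150; 150 == 150 -> filled
(90,35): row=0b1011010, col=0b100011, row AND col = 0b10 = 2; 2 != 35 -> empty
(215,146): row=0b11010111, col=0b10010010, row AND col = 0b10010010 = 146; 146 == 146 -> filled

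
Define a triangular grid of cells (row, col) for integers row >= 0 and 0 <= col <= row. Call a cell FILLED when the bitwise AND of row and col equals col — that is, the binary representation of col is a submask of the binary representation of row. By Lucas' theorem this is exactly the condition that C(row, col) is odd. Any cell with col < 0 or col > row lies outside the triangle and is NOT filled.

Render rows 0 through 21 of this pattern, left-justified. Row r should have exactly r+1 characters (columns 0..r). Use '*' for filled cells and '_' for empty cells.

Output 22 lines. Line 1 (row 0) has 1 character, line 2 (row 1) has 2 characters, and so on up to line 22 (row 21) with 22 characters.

Answer: *
**
*_*
****
*___*
**__**
*_*_*_*
********
*_______*
**______**
*_*_____*_*
****____****
*___*___*___*
**__**__**__**
*_*_*_*_*_*_*_*
****************
*_______________*
**______________**
*_*_____________*_*
****____________****
*___*___________*___*
**__**__________**__**

Derivation:
r0=0: *
r1=1: **
r2=10: *_*
r3=11: ****
r4=100: *___*
r5=101: **__**
r6=110: *_*_*_*
r7=111: ********
r8=1000: *_______*
r9=1001: **______**
r10=1010: *_*_____*_*
r11=1011: ****____****
r12=1100: *___*___*___*
r13=1101: **__**__**__**
r14=1110: *_*_*_*_*_*_*_*
r15=1111: ****************
r16=10000: *_______________*
r17=10001: **______________**
r18=10010: *_*_____________*_*
r19=10011: ****____________****
r20=10100: *___*___________*___*
r21=10101: **__**__________**__**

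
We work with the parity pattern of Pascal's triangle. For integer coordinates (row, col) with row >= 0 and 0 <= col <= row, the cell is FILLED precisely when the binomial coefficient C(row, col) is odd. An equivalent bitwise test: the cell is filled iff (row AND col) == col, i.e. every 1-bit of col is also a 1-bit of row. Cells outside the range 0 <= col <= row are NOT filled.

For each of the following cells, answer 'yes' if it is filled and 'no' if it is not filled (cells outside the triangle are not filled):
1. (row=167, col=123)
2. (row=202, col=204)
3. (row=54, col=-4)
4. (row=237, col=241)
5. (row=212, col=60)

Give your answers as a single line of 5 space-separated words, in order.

Answer: no no no no no

Derivation:
(167,123): row=0b10100111, col=0b1111011, row AND col = 0b100011 = 35; 35 != 123 -> empty
(202,204): col outside [0, 202] -> not filled
(54,-4): col outside [0, 54] -> not filled
(237,241): col outside [0, 237] -> not filled
(212,60): row=0b11010100, col=0b111100, row AND col = 0b10100 = 20; 20 != 60 -> empty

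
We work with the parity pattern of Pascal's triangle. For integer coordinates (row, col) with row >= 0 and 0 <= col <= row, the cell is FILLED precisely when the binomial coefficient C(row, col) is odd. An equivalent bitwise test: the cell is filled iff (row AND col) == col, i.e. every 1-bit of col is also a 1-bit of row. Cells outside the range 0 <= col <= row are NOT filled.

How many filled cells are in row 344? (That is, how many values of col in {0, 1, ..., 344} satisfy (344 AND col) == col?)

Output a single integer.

344 in binary = 101011000
popcount(344) = number of 1-bits in 101011000 = 4
A col c satisfies (344 AND c) == c iff every set bit of c is also set in 344; each of the 4 set bits of 344 can independently be on or off in c.
count = 2^4 = 16

Answer: 16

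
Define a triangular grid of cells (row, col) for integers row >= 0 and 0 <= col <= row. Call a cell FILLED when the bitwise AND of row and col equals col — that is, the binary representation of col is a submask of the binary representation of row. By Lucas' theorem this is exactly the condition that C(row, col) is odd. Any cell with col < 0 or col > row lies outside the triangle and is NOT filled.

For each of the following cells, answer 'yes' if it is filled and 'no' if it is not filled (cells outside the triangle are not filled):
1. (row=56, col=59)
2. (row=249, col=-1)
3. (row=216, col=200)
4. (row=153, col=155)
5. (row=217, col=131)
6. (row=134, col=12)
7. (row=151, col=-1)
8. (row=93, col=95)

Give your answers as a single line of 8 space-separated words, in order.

(56,59): col outside [0, 56] -> not filled
(249,-1): col outside [0, 249] -> not filled
(216,200): row=0b11011000, col=0b11001000, row AND col = 0b11001000 = 200; 200 == 200 -> filled
(153,155): col outside [0, 153] -> not filled
(217,131): row=0b11011001, col=0b10000011, row AND col = 0b10000001 = 129; 129 != 131 -> empty
(134,12): row=0b10000110, col=0b1100, row AND col = 0b100 = 4; 4 != 12 -> empty
(151,-1): col outside [0, 151] -> not filled
(93,95): col outside [0, 93] -> not filled

Answer: no no yes no no no no no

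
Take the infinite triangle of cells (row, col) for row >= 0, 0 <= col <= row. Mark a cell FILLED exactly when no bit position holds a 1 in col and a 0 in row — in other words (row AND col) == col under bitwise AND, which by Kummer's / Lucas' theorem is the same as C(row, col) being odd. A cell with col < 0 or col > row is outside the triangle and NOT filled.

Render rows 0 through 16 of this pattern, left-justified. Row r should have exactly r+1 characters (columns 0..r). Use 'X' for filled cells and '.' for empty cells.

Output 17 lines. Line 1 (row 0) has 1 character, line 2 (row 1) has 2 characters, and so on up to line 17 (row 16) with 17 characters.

r0=0: X
r1=1: XX
r2=10: X.X
r3=11: XXXX
r4=100: X...X
r5=101: XX..XX
r6=110: X.X.X.X
r7=111: XXXXXXXX
r8=1000: X.......X
r9=1001: XX......XX
r10=1010: X.X.....X.X
r11=1011: XXXX....XXXX
r12=1100: X...X...X...X
r13=1101: XX..XX..XX..XX
r14=1110: X.X.X.X.X.X.X.X
r15=1111: XXXXXXXXXXXXXXXX
r16=10000: X...............X

Answer: X
XX
X.X
XXXX
X...X
XX..XX
X.X.X.X
XXXXXXXX
X.......X
XX......XX
X.X.....X.X
XXXX....XXXX
X...X...X...X
XX..XX..XX..XX
X.X.X.X.X.X.X.X
XXXXXXXXXXXXXXXX
X...............X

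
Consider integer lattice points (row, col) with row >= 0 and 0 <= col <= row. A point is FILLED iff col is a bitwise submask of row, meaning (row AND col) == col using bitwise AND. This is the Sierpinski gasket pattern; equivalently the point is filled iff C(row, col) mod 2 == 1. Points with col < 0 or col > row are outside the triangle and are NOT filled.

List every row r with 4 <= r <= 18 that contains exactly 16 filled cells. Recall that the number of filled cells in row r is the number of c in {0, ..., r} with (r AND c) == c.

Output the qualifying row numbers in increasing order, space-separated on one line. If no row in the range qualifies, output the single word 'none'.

Answer: 15

Derivation:
Row r has 2^popcount(r) filled cells, so we need popcount(r) = log2(16) = 4.
Scan r = 4..18 and keep those with exactly 4 one-bits:
r=4=100 popcount=1 -> skip
r=5=101 popcount=2 -> skip
r=6=110 popcount=2 -> skip
r=7=111 popcount=3 -> skip
r=8=1000 popcount=1 -> skip
r=9=1001 popcount=2 -> skip
r=10=1010 popcount=2 -> skip
r=11=1011 popcount=3 -> skip
r=12=1100 popcount=2 -> skip
r=13=1101 popcount=3 -> skip
r=14=1110 popcount=3 -> skip
r=15=1111 popcount=4 -> KEEP
r=16=10000 popcount=1 -> skip
r=17=10001 popcount=2 -> skip
r=18=10010 popcount=2 -> skip
Kept rows: 15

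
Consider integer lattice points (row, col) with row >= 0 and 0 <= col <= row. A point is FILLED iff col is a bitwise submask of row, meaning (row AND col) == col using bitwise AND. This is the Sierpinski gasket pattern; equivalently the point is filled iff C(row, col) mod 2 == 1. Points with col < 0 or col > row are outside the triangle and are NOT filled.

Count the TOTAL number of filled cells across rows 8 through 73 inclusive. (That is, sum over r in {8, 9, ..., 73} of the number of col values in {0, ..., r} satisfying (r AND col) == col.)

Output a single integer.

Answer: 768

Derivation:
r8=1000 pc1: +2 =2
r9=1001 pc2: +4 =6
r10=1010 pc2: +4 =10
r11=1011 pc3: +8 =18
r12=1100 pc2: +4 =22
r13=1101 pc3: +8 =30
r14=1110 pc3: +8 =38
r15=1111 pc4: +16 =54
r16=10000 pc1: +2 =56
r17=10001 pc2: +4 =60
r18=10010 pc2: +4 =64
r19=10011 pc3: +8 =72
r20=10100 pc2: +4 =76
r21=10101 pc3: +8 =84
r22=10110 pc3: +8 =92
r23=10111 pc4: +16 =108
r24=11000 pc2: +4 =112
r25=11001 pc3: +8 =120
r26=11010 pc3: +8 =128
r27=11011 pc4: +16 =144
r28=11100 pc3: +8 =152
r29=11101 pc4: +16 =168
r30=11110 pc4: +16 =184
r31=11111 pc5: +32 =216
r32=100000 pc1: +2 =218
r33=100001 pc2: +4 =222
r34=100010 pc2: +4 =226
r35=100011 pc3: +8 =234
r36=100100 pc2: +4 =238
r37=100101 pc3: +8 =246
r38=100110 pc3: +8 =254
r39=100111 pc4: +16 =270
r40=101000 pc2: +4 =274
r41=101001 pc3: +8 =282
r42=101010 pc3: +8 =290
r43=101011 pc4: +16 =306
r44=101100 pc3: +8 =314
r45=101101 pc4: +16 =330
r46=101110 pc4: +16 =346
r47=101111 pc5: +32 =378
r48=110000 pc2: +4 =382
r49=110001 pc3: +8 =390
r50=110010 pc3: +8 =398
r51=110011 pc4: +16 =414
r52=110100 pc3: +8 =422
r53=110101 pc4: +16 =438
r54=110110 pc4: +16 =454
r55=110111 pc5: +32 =486
r56=111000 pc3: +8 =494
r57=111001 pc4: +16 =510
r58=111010 pc4: +16 =526
r59=111011 pc5: +32 =558
r60=111100 pc4: +16 =574
r61=111101 pc5: +32 =606
r62=111110 pc5: +32 =638
r63=111111 pc6: +64 =702
r64=1000000 pc1: +2 =704
r65=1000001 pc2: +4 =708
r66=1000010 pc2: +4 =712
r67=1000011 pc3: +8 =720
r68=1000100 pc2: +4 =724
r69=1000101 pc3: +8 =732
r70=1000110 pc3: +8 =740
r71=1000111 pc4: +16 =756
r72=1001000 pc2: +4 =760
r73=1001001 pc3: +8 =768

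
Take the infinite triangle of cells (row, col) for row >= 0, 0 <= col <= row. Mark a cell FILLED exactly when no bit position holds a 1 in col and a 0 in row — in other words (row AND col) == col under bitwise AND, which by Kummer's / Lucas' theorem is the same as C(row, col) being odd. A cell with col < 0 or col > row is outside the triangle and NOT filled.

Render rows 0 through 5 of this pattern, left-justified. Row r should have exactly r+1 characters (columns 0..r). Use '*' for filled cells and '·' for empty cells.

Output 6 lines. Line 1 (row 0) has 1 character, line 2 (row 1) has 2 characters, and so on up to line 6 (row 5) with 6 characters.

r0=0: *
r1=1: **
r2=10: *·*
r3=11: ****
r4=100: *···*
r5=101: **··**

Answer: *
**
*·*
****
*···*
**··**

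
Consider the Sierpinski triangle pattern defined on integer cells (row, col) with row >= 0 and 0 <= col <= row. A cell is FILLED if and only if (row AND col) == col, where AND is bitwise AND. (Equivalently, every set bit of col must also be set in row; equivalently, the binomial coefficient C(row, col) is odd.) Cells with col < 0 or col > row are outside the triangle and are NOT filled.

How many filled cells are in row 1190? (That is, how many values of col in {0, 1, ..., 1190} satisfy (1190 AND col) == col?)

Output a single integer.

1190 in binary = 10010100110
popcount(1190) = number of 1-bits in 10010100110 = 5
A col c satisfies (1190 AND c) == c iff every set bit of c is also set in 1190; each of the 5 set bits of 1190 can independently be on or off in c.
count = 2^5 = 32

Answer: 32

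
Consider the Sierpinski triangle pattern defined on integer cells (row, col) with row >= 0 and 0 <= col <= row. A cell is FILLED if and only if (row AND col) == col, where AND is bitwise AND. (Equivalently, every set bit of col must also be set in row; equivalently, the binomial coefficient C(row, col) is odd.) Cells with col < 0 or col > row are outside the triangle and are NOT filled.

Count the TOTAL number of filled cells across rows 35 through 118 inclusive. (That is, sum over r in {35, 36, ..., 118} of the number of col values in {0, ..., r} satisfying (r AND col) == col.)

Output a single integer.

Answer: 1438

Derivation:
r35=100011 pc3: +8 =8
r36=100100 pc2: +4 =12
r37=100101 pc3: +8 =20
r38=100110 pc3: +8 =28
r39=100111 pc4: +16 =44
r40=101000 pc2: +4 =48
r41=101001 pc3: +8 =56
r42=101010 pc3: +8 =64
r43=101011 pc4: +16 =80
r44=101100 pc3: +8 =88
r45=101101 pc4: +16 =104
r46=101110 pc4: +16 =120
r47=101111 pc5: +32 =152
r48=110000 pc2: +4 =156
r49=110001 pc3: +8 =164
r50=110010 pc3: +8 =172
r51=110011 pc4: +16 =188
r52=110100 pc3: +8 =196
r53=110101 pc4: +16 =212
r54=110110 pc4: +16 =228
r55=110111 pc5: +32 =260
r56=111000 pc3: +8 =268
r57=111001 pc4: +16 =284
r58=111010 pc4: +16 =300
r59=111011 pc5: +32 =332
r60=111100 pc4: +16 =348
r61=111101 pc5: +32 =380
r62=111110 pc5: +32 =412
r63=111111 pc6: +64 =476
r64=1000000 pc1: +2 =478
r65=1000001 pc2: +4 =482
r66=1000010 pc2: +4 =486
r67=1000011 pc3: +8 =494
r68=1000100 pc2: +4 =498
r69=1000101 pc3: +8 =506
r70=1000110 pc3: +8 =514
r71=1000111 pc4: +16 =530
r72=1001000 pc2: +4 =534
r73=1001001 pc3: +8 =542
r74=1001010 pc3: +8 =550
r75=1001011 pc4: +16 =566
r76=1001100 pc3: +8 =574
r77=1001101 pc4: +16 =590
r78=1001110 pc4: +16 =606
r79=1001111 pc5: +32 =638
r80=1010000 pc2: +4 =642
r81=1010001 pc3: +8 =650
r82=1010010 pc3: +8 =658
r83=1010011 pc4: +16 =674
r84=1010100 pc3: +8 =682
r85=1010101 pc4: +16 =698
r86=1010110 pc4: +16 =714
r87=1010111 pc5: +32 =746
r88=1011000 pc3: +8 =754
r89=1011001 pc4: +16 =770
r90=1011010 pc4: +16 =786
r91=1011011 pc5: +32 =818
r92=1011100 pc4: +16 =834
r93=1011101 pc5: +32 =866
r94=1011110 pc5: +32 =898
r95=1011111 pc6: +64 =962
r96=1100000 pc2: +4 =966
r97=1100001 pc3: +8 =974
r98=1100010 pc3: +8 =982
r99=1100011 pc4: +16 =998
r100=1100100 pc3: +8 =1006
r101=1100101 pc4: +16 =1022
r102=1100110 pc4: +16 =1038
r103=1100111 pc5: +32 =1070
r104=1101000 pc3: +8 =1078
r105=1101001 pc4: +16 =1094
r106=1101010 pc4: +16 =1110
r107=1101011 pc5: +32 =1142
r108=1101100 pc4: +16 =1158
r109=1101101 pc5: +32 =1190
r110=1101110 pc5: +32 =1222
r111=1101111 pc6: +64 =1286
r112=1110000 pc3: +8 =1294
r113=1110001 pc4: +16 =1310
r114=1110010 pc4: +16 =1326
r115=1110011 pc5: +32 =1358
r116=1110100 pc4: +16 =1374
r117=1110101 pc5: +32 =1406
r118=1110110 pc5: +32 =1438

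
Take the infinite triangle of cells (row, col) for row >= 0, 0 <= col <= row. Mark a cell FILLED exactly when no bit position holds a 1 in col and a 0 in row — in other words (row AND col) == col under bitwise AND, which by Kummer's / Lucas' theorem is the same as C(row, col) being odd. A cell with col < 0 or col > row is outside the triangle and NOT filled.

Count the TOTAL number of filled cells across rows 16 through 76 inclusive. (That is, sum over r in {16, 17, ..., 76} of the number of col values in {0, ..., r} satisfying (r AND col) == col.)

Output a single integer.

r16=10000 pc1: +2 =2
r17=10001 pc2: +4 =6
r18=10010 pc2: +4 =10
r19=10011 pc3: +8 =18
r20=10100 pc2: +4 =22
r21=10101 pc3: +8 =30
r22=10110 pc3: +8 =38
r23=10111 pc4: +16 =54
r24=11000 pc2: +4 =58
r25=11001 pc3: +8 =66
r26=11010 pc3: +8 =74
r27=11011 pc4: +16 =90
r28=11100 pc3: +8 =98
r29=11101 pc4: +16 =114
r30=11110 pc4: +16 =130
r31=11111 pc5: +32 =162
r32=100000 pc1: +2 =164
r33=100001 pc2: +4 =168
r34=100010 pc2: +4 =172
r35=100011 pc3: +8 =180
r36=100100 pc2: +4 =184
r37=100101 pc3: +8 =192
r38=100110 pc3: +8 =200
r39=100111 pc4: +16 =216
r40=101000 pc2: +4 =220
r41=101001 pc3: +8 =228
r42=101010 pc3: +8 =236
r43=101011 pc4: +16 =252
r44=101100 pc3: +8 =260
r45=101101 pc4: +16 =276
r46=101110 pc4: +16 =292
r47=101111 pc5: +32 =324
r48=110000 pc2: +4 =328
r49=110001 pc3: +8 =336
r50=110010 pc3: +8 =344
r51=110011 pc4: +16 =360
r52=110100 pc3: +8 =368
r53=110101 pc4: +16 =384
r54=110110 pc4: +16 =400
r55=110111 pc5: +32 =432
r56=111000 pc3: +8 =440
r57=111001 pc4: +16 =456
r58=111010 pc4: +16 =472
r59=111011 pc5: +32 =504
r60=111100 pc4: +16 =520
r61=111101 pc5: +32 =552
r62=111110 pc5: +32 =584
r63=111111 pc6: +64 =648
r64=1000000 pc1: +2 =650
r65=1000001 pc2: +4 =654
r66=1000010 pc2: +4 =658
r67=1000011 pc3: +8 =666
r68=1000100 pc2: +4 =670
r69=1000101 pc3: +8 =678
r70=1000110 pc3: +8 =686
r71=1000111 pc4: +16 =702
r72=1001000 pc2: +4 =706
r73=1001001 pc3: +8 =714
r74=1001010 pc3: +8 =722
r75=1001011 pc4: +16 =738
r76=1001100 pc3: +8 =746

Answer: 746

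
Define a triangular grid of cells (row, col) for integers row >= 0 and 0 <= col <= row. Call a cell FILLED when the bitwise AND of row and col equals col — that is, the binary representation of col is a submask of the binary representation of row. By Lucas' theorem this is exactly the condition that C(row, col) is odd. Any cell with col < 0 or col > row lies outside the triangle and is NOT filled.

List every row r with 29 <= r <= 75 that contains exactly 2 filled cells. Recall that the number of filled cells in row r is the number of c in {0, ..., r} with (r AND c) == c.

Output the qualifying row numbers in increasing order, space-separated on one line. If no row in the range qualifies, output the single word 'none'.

Row r has 2^popcount(r) filled cells, so we need popcount(r) = log2(2) = 1.
Scan r = 29..75 and keep those with exactly 1 one-bits:
r=29=11101 popcount=4 -> skip
r=30=11110 popcount=4 -> skip
r=31=11111 popcount=5 -> skip
r=32=100000 popcount=1 -> KEEP
r=33=100001 popcount=2 -> skip
r=34=100010 popcount=2 -> skip
r=35=100011 popcount=3 -> skip
r=36=100100 popcount=2 -> skip
r=37=100101 popcount=3 -> skip
r=38=100110 popcount=3 -> skip
r=39=100111 popcount=4 -> skip
r=40=101000 popcount=2 -> skip
r=41=101001 popcount=3 -> skip
r=42=101010 popcount=3 -> skip
r=43=101011 popcount=4 -> skip
r=44=101100 popcount=3 -> skip
r=45=101101 popcount=4 -> skip
r=46=101110 popcount=4 -> skip
r=47=101111 popcount=5 -> skip
r=48=110000 popcount=2 -> skip
r=49=110001 popcount=3 -> skip
r=50=110010 popcount=3 -> skip
r=51=110011 popcount=4 -> skip
r=52=110100 popcount=3 -> skip
r=53=110101 popcount=4 -> skip
r=54=110110 popcount=4 -> skip
r=55=110111 popcount=5 -> skip
r=56=111000 popcount=3 -> skip
r=57=111001 popcount=4 -> skip
r=58=111010 popcount=4 -> skip
r=59=111011 popcount=5 -> skip
r=60=111100 popcount=4 -> skip
r=61=111101 popcount=5 -> skip
r=62=111110 popcount=5 -> skip
r=63=111111 popcount=6 -> skip
r=64=1000000 popcount=1 -> KEEP
r=65=1000001 popcount=2 -> skip
r=66=1000010 popcount=2 -> skip
r=67=1000011 popcount=3 -> skip
r=68=1000100 popcount=2 -> skip
r=69=1000101 popcount=3 -> skip
r=70=1000110 popcount=3 -> skip
r=71=1000111 popcount=4 -> skip
r=72=1001000 popcount=2 -> skip
r=73=1001001 popcount=3 -> skip
r=74=1001010 popcount=3 -> skip
r=75=1001011 popcount=4 -> skip
Kept rows: 32 64

Answer: 32 64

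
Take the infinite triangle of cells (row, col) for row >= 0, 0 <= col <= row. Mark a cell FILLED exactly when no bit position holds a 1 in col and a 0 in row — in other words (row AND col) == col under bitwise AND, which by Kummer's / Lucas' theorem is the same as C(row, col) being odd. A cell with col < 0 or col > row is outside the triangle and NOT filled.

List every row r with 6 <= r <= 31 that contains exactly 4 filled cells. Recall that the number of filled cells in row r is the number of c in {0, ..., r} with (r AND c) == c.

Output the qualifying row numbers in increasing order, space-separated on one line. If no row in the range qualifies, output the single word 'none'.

Row r has 2^popcount(r) filled cells, so we need popcount(r) = log2(4) = 2.
Scan r = 6..31 and keep those with exactly 2 one-bits:
r=6=110 popcount=2 -> KEEP
r=7=111 popcount=3 -> skip
r=8=1000 popcount=1 -> skip
r=9=1001 popcount=2 -> KEEP
r=10=1010 popcount=2 -> KEEP
r=11=1011 popcount=3 -> skip
r=12=1100 popcount=2 -> KEEP
r=13=1101 popcount=3 -> skip
r=14=1110 popcount=3 -> skip
r=15=1111 popcount=4 -> skip
r=16=10000 popcount=1 -> skip
r=17=10001 popcount=2 -> KEEP
r=18=10010 popcount=2 -> KEEP
r=19=10011 popcount=3 -> skip
r=20=10100 popcount=2 -> KEEP
r=21=10101 popcount=3 -> skip
r=22=10110 popcount=3 -> skip
r=23=10111 popcount=4 -> skip
r=24=11000 popcount=2 -> KEEP
r=25=11001 popcount=3 -> skip
r=26=11010 popcount=3 -> skip
r=27=11011 popcount=4 -> skip
r=28=11100 popcount=3 -> skip
r=29=11101 popcount=4 -> skip
r=30=11110 popcount=4 -> skip
r=31=11111 popcount=5 -> skip
Kept rows: 6 9 10 12 17 18 20 24

Answer: 6 9 10 12 17 18 20 24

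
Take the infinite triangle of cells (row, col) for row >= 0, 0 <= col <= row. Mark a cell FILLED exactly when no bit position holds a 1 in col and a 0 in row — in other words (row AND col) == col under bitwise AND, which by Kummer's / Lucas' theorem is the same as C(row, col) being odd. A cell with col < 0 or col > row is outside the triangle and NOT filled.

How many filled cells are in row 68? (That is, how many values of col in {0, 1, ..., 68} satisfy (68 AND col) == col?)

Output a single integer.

Answer: 4

Derivation:
68 in binary = 1000100
popcount(68) = number of 1-bits in 1000100 = 2
A col c satisfies (68 AND c) == c iff every set bit of c is also set in 68; each of the 2 set bits of 68 can independently be on or off in c.
count = 2^2 = 4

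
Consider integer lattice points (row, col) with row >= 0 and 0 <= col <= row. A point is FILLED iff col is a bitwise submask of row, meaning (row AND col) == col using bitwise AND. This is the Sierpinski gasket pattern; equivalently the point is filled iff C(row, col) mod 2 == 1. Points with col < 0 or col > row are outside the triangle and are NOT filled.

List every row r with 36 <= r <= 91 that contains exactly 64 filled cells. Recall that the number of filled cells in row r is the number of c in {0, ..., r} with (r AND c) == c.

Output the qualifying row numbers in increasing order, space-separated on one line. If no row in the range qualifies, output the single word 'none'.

Answer: 63

Derivation:
Row r has 2^popcount(r) filled cells, so we need popcount(r) = log2(64) = 6.
Scan r = 36..91 and keep those with exactly 6 one-bits:
r=36=100100 popcount=2 -> skip
r=37=100101 popcount=3 -> skip
r=38=100110 popcount=3 -> skip
r=39=100111 popcount=4 -> skip
r=40=101000 popcount=2 -> skip
r=41=101001 popcount=3 -> skip
r=42=101010 popcount=3 -> skip
r=43=101011 popcount=4 -> skip
r=44=101100 popcount=3 -> skip
r=45=101101 popcount=4 -> skip
r=46=101110 popcount=4 -> skip
r=47=101111 popcount=5 -> skip
r=48=110000 popcount=2 -> skip
r=49=110001 popcount=3 -> skip
r=50=110010 popcount=3 -> skip
r=51=110011 popcount=4 -> skip
r=52=110100 popcount=3 -> skip
r=53=110101 popcount=4 -> skip
r=54=110110 popcount=4 -> skip
r=55=110111 popcount=5 -> skip
r=56=111000 popcount=3 -> skip
r=57=111001 popcount=4 -> skip
r=58=111010 popcount=4 -> skip
r=59=111011 popcount=5 -> skip
r=60=111100 popcount=4 -> skip
r=61=111101 popcount=5 -> skip
r=62=111110 popcount=5 -> skip
r=63=111111 popcount=6 -> KEEP
r=64=1000000 popcount=1 -> skip
r=65=1000001 popcount=2 -> skip
r=66=1000010 popcount=2 -> skip
r=67=1000011 popcount=3 -> skip
r=68=1000100 popcount=2 -> skip
r=69=1000101 popcount=3 -> skip
r=70=1000110 popcount=3 -> skip
r=71=1000111 popcount=4 -> skip
r=72=1001000 popcount=2 -> skip
r=73=1001001 popcount=3 -> skip
r=74=1001010 popcount=3 -> skip
r=75=1001011 popcount=4 -> skip
r=76=1001100 popcount=3 -> skip
r=77=1001101 popcount=4 -> skip
r=78=1001110 popcount=4 -> skip
r=79=1001111 popcount=5 -> skip
r=80=1010000 popcount=2 -> skip
r=81=1010001 popcount=3 -> skip
r=82=1010010 popcount=3 -> skip
r=83=1010011 popcount=4 -> skip
r=84=1010100 popcount=3 -> skip
r=85=1010101 popcount=4 -> skip
r=86=1010110 popcount=4 -> skip
r=87=1010111 popcount=5 -> skip
r=88=1011000 popcount=3 -> skip
r=89=1011001 popcount=4 -> skip
r=90=1011010 popcount=4 -> skip
r=91=1011011 popcount=5 -> skip
Kept rows: 63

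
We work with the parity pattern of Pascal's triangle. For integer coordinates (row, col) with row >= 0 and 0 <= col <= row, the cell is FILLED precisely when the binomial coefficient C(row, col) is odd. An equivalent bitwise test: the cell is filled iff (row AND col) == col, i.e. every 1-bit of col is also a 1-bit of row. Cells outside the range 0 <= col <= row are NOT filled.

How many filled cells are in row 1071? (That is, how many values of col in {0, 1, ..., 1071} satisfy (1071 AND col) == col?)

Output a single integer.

Answer: 64

Derivation:
1071 in binary = 10000101111
popcount(1071) = number of 1-bits in 10000101111 = 6
A col c satisfies (1071 AND c) == c iff every set bit of c is also set in 1071; each of the 6 set bits of 1071 can independently be on or off in c.
count = 2^6 = 64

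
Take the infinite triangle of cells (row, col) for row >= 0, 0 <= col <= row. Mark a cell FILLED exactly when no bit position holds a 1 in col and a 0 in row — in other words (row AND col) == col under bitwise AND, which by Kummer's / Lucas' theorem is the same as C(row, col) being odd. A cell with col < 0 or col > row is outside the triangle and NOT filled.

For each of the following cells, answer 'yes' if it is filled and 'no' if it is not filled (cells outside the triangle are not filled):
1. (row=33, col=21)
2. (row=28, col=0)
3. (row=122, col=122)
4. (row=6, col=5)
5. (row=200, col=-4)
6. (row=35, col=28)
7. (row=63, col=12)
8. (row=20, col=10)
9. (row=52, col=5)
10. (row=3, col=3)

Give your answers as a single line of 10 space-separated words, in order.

Answer: no yes yes no no no yes no no yes

Derivation:
(33,21): row=0b100001, col=0b10101, row AND col = 0b1 = 1; 1 != 21 -> empty
(28,0): row=0b11100, col=0b0, row AND col = 0b0 = 0; 0 == 0 -> filled
(122,122): row=0b1111010, col=0b1111010, row AND col = 0b1111010 = 122; 122 == 122 -> filled
(6,5): row=0b110, col=0b101, row AND col = 0b100 = 4; 4 != 5 -> empty
(200,-4): col outside [0, 200] -> not filled
(35,28): row=0b100011, col=0b11100, row AND col = 0b0 = 0; 0 != 28 -> empty
(63,12): row=0b111111, col=0b1100, row AND col = 0b1100 = 12; 12 == 12 -> filled
(20,10): row=0b10100, col=0b1010, row AND col = 0b0 = 0; 0 != 10 -> empty
(52,5): row=0b110100, col=0b101, row AND col = 0b100 = 4; 4 != 5 -> empty
(3,3): row=0b11, col=0b11, row AND col = 0b11 = 3; 3 == 3 -> filled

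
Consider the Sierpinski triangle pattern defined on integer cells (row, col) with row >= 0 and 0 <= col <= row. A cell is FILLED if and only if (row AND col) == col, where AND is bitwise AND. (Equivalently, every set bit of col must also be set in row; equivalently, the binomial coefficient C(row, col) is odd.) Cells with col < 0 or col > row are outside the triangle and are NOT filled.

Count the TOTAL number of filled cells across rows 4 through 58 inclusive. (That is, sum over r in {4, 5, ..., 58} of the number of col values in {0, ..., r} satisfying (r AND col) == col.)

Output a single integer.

r4=100 pc1: +2 =2
r5=101 pc2: +4 =6
r6=110 pc2: +4 =10
r7=111 pc3: +8 =18
r8=1000 pc1: +2 =20
r9=1001 pc2: +4 =24
r10=1010 pc2: +4 =28
r11=1011 pc3: +8 =36
r12=1100 pc2: +4 =40
r13=1101 pc3: +8 =48
r14=1110 pc3: +8 =56
r15=1111 pc4: +16 =72
r16=10000 pc1: +2 =74
r17=10001 pc2: +4 =78
r18=10010 pc2: +4 =82
r19=10011 pc3: +8 =90
r20=10100 pc2: +4 =94
r21=10101 pc3: +8 =102
r22=10110 pc3: +8 =110
r23=10111 pc4: +16 =126
r24=11000 pc2: +4 =130
r25=11001 pc3: +8 =138
r26=11010 pc3: +8 =146
r27=11011 pc4: +16 =162
r28=11100 pc3: +8 =170
r29=11101 pc4: +16 =186
r30=11110 pc4: +16 =202
r31=11111 pc5: +32 =234
r32=100000 pc1: +2 =236
r33=100001 pc2: +4 =240
r34=100010 pc2: +4 =244
r35=100011 pc3: +8 =252
r36=100100 pc2: +4 =256
r37=100101 pc3: +8 =264
r38=100110 pc3: +8 =272
r39=100111 pc4: +16 =288
r40=101000 pc2: +4 =292
r41=101001 pc3: +8 =300
r42=101010 pc3: +8 =308
r43=101011 pc4: +16 =324
r44=101100 pc3: +8 =332
r45=101101 pc4: +16 =348
r46=101110 pc4: +16 =364
r47=101111 pc5: +32 =396
r48=110000 pc2: +4 =400
r49=110001 pc3: +8 =408
r50=110010 pc3: +8 =416
r51=110011 pc4: +16 =432
r52=110100 pc3: +8 =440
r53=110101 pc4: +16 =456
r54=110110 pc4: +16 =472
r55=110111 pc5: +32 =504
r56=111000 pc3: +8 =512
r57=111001 pc4: +16 =528
r58=111010 pc4: +16 =544

Answer: 544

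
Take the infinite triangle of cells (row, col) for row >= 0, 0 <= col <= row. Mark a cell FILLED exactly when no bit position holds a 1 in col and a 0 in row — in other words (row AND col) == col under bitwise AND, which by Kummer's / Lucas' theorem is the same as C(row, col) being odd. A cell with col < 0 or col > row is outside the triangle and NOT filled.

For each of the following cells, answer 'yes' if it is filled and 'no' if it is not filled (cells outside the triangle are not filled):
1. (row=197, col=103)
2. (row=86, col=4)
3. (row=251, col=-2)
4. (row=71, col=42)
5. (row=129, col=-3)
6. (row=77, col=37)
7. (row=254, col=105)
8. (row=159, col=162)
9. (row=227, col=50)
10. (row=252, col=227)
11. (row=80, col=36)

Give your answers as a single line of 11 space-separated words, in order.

(197,103): row=0b11000101, col=0b1100111, row AND col = 0b1000101 = 69; 69 != 103 -> empty
(86,4): row=0b1010110, col=0b100, row AND col = 0b100 = 4; 4 == 4 -> filled
(251,-2): col outside [0, 251] -> not filled
(71,42): row=0b1000111, col=0b101010, row AND col = 0b10 = 2; 2 != 42 -> empty
(129,-3): col outside [0, 129] -> not filled
(77,37): row=0b1001101, col=0b100101, row AND col = 0b101 = 5; 5 != 37 -> empty
(254,105): row=0b11111110, col=0b1101001, row AND col = 0b1101000 = 104; 104 != 105 -> empty
(159,162): col outside [0, 159] -> not filled
(227,50): row=0b11100011, col=0b110010, row AND col = 0b100010 = 34; 34 != 50 -> empty
(252,227): row=0b11111100, col=0b11100011, row AND col = 0b11100000 = 224; 224 != 227 -> empty
(80,36): row=0b1010000, col=0b100100, row AND col = 0b0 = 0; 0 != 36 -> empty

Answer: no yes no no no no no no no no no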